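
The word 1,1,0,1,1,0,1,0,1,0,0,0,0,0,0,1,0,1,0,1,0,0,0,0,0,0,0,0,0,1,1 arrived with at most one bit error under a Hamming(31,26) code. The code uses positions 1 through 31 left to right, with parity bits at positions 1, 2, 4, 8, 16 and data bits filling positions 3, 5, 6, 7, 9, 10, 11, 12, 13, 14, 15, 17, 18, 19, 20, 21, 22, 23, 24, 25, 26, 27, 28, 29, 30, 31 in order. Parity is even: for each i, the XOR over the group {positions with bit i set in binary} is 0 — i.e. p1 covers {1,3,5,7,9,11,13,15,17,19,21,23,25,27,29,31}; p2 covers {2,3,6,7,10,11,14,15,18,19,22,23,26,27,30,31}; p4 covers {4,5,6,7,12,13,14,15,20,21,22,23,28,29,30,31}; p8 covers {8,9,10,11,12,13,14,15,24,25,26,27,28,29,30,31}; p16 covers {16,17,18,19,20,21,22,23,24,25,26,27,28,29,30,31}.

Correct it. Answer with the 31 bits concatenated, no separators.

s1 (pos 1,3,5,7,9,11,13,15,17,19,21,23,25,27,29,31): 1⊕0⊕1⊕1⊕1⊕0⊕0⊕0⊕0⊕0⊕0⊕0⊕0⊕0⊕0⊕1 = 1
s2 (pos 2,3,6,7,10,11,14,15,18,19,22,23,26,27,30,31): 1⊕0⊕0⊕1⊕0⊕0⊕0⊕0⊕1⊕0⊕0⊕0⊕0⊕0⊕1⊕1 = 1
s4 (pos 4,5,6,7,12,13,14,15,20,21,22,23,28,29,30,31): 1⊕1⊕0⊕1⊕0⊕0⊕0⊕0⊕1⊕0⊕0⊕0⊕0⊕0⊕1⊕1 = 0
s8 (pos 8,9,10,11,12,13,14,15,24,25,26,27,28,29,30,31): 0⊕1⊕0⊕0⊕0⊕0⊕0⊕0⊕0⊕0⊕0⊕0⊕0⊕0⊕1⊕1 = 1
s16 (pos 16,17,18,19,20,21,22,23,24,25,26,27,28,29,30,31): 1⊕0⊕1⊕0⊕1⊕0⊕0⊕0⊕0⊕0⊕0⊕0⊕0⊕0⊕1⊕1 = 1
Syndrome s16…s1 = 11011 → error at position 27.
Flip position 27: 1101101010000001010100000000011 → 1101101010000001010100000010011

1101101010000001010100000010011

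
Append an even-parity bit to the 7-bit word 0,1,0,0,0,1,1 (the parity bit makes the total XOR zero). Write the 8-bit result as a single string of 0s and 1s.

01000111

XOR of the 7 data bits: 0⊕1⊕0⊕0⊕0⊕1⊕1 = 1
Parity bit = 1 (so all 8 bits XOR to 0).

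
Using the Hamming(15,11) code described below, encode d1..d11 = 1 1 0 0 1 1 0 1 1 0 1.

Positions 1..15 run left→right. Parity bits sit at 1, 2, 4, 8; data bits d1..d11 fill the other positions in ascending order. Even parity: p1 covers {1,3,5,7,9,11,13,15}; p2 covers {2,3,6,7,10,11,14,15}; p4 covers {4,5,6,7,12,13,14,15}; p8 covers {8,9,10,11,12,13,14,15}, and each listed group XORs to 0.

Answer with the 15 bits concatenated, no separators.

Place data at non-parity positions: p1 p2 1 p4 1 0 0 p8 1 1 0 1 1 0 1
p1 (pos 1,3,5,7,9,11,13,15): XOR of data positions = 1⊕1⊕0⊕1⊕0⊕1⊕1 = 1
p2 (pos 2,3,6,7,10,11,14,15): XOR of data positions = 1⊕0⊕0⊕1⊕0⊕0⊕1 = 1
p4 (pos 4,5,6,7,12,13,14,15): XOR of data positions = 1⊕0⊕0⊕1⊕1⊕0⊕1 = 0
p8 (pos 8,9,10,11,12,13,14,15): XOR of data positions = 1⊕1⊕0⊕1⊕1⊕0⊕1 = 1
Codeword: 111010011101101

111010011101101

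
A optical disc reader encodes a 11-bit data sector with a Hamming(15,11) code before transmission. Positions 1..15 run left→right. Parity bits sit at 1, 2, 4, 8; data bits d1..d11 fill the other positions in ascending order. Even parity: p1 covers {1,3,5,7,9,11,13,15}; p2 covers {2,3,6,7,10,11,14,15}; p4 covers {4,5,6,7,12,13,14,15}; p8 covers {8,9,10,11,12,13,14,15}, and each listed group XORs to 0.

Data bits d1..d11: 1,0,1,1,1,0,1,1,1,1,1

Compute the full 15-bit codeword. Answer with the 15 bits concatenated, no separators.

001001101011111

Place data at non-parity positions: p1 p2 1 p4 0 1 1 p8 1 0 1 1 1 1 1
p1 (pos 1,3,5,7,9,11,13,15): XOR of data positions = 1⊕0⊕1⊕1⊕1⊕1⊕1 = 0
p2 (pos 2,3,6,7,10,11,14,15): XOR of data positions = 1⊕1⊕1⊕0⊕1⊕1⊕1 = 0
p4 (pos 4,5,6,7,12,13,14,15): XOR of data positions = 0⊕1⊕1⊕1⊕1⊕1⊕1 = 0
p8 (pos 8,9,10,11,12,13,14,15): XOR of data positions = 1⊕0⊕1⊕1⊕1⊕1⊕1 = 0
Codeword: 001001101011111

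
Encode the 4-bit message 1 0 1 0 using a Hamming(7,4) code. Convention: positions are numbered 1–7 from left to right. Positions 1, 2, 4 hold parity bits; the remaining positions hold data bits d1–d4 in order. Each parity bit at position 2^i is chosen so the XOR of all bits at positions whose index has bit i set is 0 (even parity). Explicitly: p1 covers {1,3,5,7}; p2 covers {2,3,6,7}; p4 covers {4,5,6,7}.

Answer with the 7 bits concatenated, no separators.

Place data at non-parity positions: p1 p2 1 p4 0 1 0
p1 (pos 1,3,5,7): XOR of data positions = 1⊕0⊕0 = 1
p2 (pos 2,3,6,7): XOR of data positions = 1⊕1⊕0 = 0
p4 (pos 4,5,6,7): XOR of data positions = 0⊕1⊕0 = 1
Codeword: 1011010

1011010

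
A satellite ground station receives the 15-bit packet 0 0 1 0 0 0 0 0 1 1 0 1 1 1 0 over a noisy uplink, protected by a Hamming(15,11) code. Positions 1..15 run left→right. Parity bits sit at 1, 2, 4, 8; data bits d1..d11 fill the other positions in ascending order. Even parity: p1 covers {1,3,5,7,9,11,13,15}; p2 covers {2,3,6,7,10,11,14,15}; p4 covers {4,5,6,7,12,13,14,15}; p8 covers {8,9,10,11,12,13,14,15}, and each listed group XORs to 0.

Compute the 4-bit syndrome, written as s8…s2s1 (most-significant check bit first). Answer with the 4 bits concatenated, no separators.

1111

s1 (pos 1,3,5,7,9,11,13,15): 0⊕1⊕0⊕0⊕1⊕0⊕1⊕0 = 1
s2 (pos 2,3,6,7,10,11,14,15): 0⊕1⊕0⊕0⊕1⊕0⊕1⊕0 = 1
s4 (pos 4,5,6,7,12,13,14,15): 0⊕0⊕0⊕0⊕1⊕1⊕1⊕0 = 1
s8 (pos 8,9,10,11,12,13,14,15): 0⊕1⊕1⊕0⊕1⊕1⊕1⊕0 = 1
Syndrome s8…s1 = 1111 → error at position 15.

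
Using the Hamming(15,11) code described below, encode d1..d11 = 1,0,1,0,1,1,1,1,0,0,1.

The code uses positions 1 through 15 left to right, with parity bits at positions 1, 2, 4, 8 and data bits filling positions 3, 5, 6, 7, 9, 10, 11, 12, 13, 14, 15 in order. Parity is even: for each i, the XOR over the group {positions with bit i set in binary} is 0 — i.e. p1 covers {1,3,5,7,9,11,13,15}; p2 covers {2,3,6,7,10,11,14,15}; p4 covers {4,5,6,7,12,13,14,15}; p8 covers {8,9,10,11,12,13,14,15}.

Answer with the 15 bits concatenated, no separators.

Place data at non-parity positions: p1 p2 1 p4 0 1 0 p8 1 1 1 1 0 0 1
p1 (pos 1,3,5,7,9,11,13,15): XOR of data positions = 1⊕0⊕0⊕1⊕1⊕0⊕1 = 0
p2 (pos 2,3,6,7,10,11,14,15): XOR of data positions = 1⊕1⊕0⊕1⊕1⊕0⊕1 = 1
p4 (pos 4,5,6,7,12,13,14,15): XOR of data positions = 0⊕1⊕0⊕1⊕0⊕0⊕1 = 1
p8 (pos 8,9,10,11,12,13,14,15): XOR of data positions = 1⊕1⊕1⊕1⊕0⊕0⊕1 = 1
Codeword: 011101011111001

011101011111001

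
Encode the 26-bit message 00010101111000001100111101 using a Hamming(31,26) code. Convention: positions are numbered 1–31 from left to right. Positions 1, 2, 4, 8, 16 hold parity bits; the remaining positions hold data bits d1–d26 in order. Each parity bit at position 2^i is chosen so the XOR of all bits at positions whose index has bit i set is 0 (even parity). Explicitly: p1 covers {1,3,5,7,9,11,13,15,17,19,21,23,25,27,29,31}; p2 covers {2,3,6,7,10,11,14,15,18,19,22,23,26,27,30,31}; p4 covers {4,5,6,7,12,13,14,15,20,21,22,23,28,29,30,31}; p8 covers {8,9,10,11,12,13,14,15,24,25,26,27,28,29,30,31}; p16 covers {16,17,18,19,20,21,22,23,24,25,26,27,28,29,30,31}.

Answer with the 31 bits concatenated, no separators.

Place data at non-parity positions: p1 p2 0 p4 0 0 1 p8 0 1 0 1 1 1 1 p16 0 0 0 0 0 1 1 0 0 1 1 1 1 0 1
p1 (pos 1,3,5,7,9,11,13,15,17,19,21,23,25,27,29,31): XOR of data positions = 0⊕0⊕1⊕0⊕0⊕1⊕1⊕0⊕0⊕0⊕1⊕0⊕1⊕1⊕1 = 1
p2 (pos 2,3,6,7,10,11,14,15,18,19,22,23,26,27,30,31): XOR of data positions = 0⊕0⊕1⊕1⊕0⊕1⊕1⊕0⊕0⊕1⊕1⊕1⊕1⊕0⊕1 = 1
p4 (pos 4,5,6,7,12,13,14,15,20,21,22,23,28,29,30,31): XOR of data positions = 0⊕0⊕1⊕1⊕1⊕1⊕1⊕0⊕0⊕1⊕1⊕1⊕1⊕0⊕1 = 0
p8 (pos 8,9,10,11,12,13,14,15,24,25,26,27,28,29,30,31): XOR of data positions = 0⊕1⊕0⊕1⊕1⊕1⊕1⊕0⊕0⊕1⊕1⊕1⊕1⊕0⊕1 = 0
p16 (pos 16,17,18,19,20,21,22,23,24,25,26,27,28,29,30,31): XOR of data positions = 0⊕0⊕0⊕0⊕0⊕1⊕1⊕0⊕0⊕1⊕1⊕1⊕1⊕0⊕1 = 1
Codeword: 1100001001011111000001100111101

1100001001011111000001100111101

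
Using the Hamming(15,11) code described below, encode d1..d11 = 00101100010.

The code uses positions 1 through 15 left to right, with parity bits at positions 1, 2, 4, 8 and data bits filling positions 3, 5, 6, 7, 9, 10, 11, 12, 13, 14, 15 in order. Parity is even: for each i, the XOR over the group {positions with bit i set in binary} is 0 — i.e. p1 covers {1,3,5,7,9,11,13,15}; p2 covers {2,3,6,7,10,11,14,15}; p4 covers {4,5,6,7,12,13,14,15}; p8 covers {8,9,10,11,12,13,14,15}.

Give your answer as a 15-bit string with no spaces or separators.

Place data at non-parity positions: p1 p2 0 p4 0 1 0 p8 1 1 0 0 0 1 0
p1 (pos 1,3,5,7,9,11,13,15): XOR of data positions = 0⊕0⊕0⊕1⊕0⊕0⊕0 = 1
p2 (pos 2,3,6,7,10,11,14,15): XOR of data positions = 0⊕1⊕0⊕1⊕0⊕1⊕0 = 1
p4 (pos 4,5,6,7,12,13,14,15): XOR of data positions = 0⊕1⊕0⊕0⊕0⊕1⊕0 = 0
p8 (pos 8,9,10,11,12,13,14,15): XOR of data positions = 1⊕1⊕0⊕0⊕0⊕1⊕0 = 1
Codeword: 110001011100010

110001011100010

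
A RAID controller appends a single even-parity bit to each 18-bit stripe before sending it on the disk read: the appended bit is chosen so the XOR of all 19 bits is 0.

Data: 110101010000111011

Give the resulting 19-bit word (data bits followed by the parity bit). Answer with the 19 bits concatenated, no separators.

XOR of the 18 data bits: 1⊕1⊕0⊕1⊕0⊕1⊕0⊕1⊕0⊕0⊕0⊕0⊕1⊕1⊕1⊕0⊕1⊕1 = 0
Parity bit = 0 (so all 19 bits XOR to 0).

1101010100001110110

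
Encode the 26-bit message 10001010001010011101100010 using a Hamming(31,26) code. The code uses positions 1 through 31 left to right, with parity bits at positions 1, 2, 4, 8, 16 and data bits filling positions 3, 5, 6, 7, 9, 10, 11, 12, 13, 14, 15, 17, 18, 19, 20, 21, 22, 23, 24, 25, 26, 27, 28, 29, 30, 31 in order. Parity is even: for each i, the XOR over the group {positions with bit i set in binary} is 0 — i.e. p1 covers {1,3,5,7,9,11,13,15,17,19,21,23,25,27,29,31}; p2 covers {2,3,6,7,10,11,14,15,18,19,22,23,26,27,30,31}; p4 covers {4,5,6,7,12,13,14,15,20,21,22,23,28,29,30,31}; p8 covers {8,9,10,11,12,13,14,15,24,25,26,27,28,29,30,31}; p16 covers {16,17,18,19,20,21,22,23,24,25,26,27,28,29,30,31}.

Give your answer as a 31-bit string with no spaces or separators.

Place data at non-parity positions: p1 p2 1 p4 0 0 0 p8 1 0 1 0 0 0 1 p16 0 1 0 0 1 1 1 0 1 1 0 0 0 1 0
p1 (pos 1,3,5,7,9,11,13,15,17,19,21,23,25,27,29,31): XOR of data positions = 1⊕0⊕0⊕1⊕1⊕0⊕1⊕0⊕0⊕1⊕1⊕1⊕0⊕0⊕0 = 1
p2 (pos 2,3,6,7,10,11,14,15,18,19,22,23,26,27,30,31): XOR of data positions = 1⊕0⊕0⊕0⊕1⊕0⊕1⊕1⊕0⊕1⊕1⊕1⊕0⊕1⊕0 = 0
p4 (pos 4,5,6,7,12,13,14,15,20,21,22,23,28,29,30,31): XOR of data positions = 0⊕0⊕0⊕0⊕0⊕0⊕1⊕0⊕1⊕1⊕1⊕0⊕0⊕1⊕0 = 1
p8 (pos 8,9,10,11,12,13,14,15,24,25,26,27,28,29,30,31): XOR of data positions = 1⊕0⊕1⊕0⊕0⊕0⊕1⊕0⊕1⊕1⊕0⊕0⊕0⊕1⊕0 = 0
p16 (pos 16,17,18,19,20,21,22,23,24,25,26,27,28,29,30,31): XOR of data positions = 0⊕1⊕0⊕0⊕1⊕1⊕1⊕0⊕1⊕1⊕0⊕0⊕0⊕1⊕0 = 1
Codeword: 1011000010100011010011101100010

1011000010100011010011101100010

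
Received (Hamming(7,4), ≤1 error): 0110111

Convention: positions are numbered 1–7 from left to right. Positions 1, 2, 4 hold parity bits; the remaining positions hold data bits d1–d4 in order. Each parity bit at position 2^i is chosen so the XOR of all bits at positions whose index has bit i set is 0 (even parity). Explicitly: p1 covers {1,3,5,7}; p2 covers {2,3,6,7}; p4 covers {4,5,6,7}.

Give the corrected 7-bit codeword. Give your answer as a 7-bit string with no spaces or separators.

s1 (pos 1,3,5,7): 0⊕1⊕1⊕1 = 1
s2 (pos 2,3,6,7): 1⊕1⊕1⊕1 = 0
s4 (pos 4,5,6,7): 0⊕1⊕1⊕1 = 1
Syndrome s4…s1 = 101 → error at position 5.
Flip position 5: 0110111 → 0110011

0110011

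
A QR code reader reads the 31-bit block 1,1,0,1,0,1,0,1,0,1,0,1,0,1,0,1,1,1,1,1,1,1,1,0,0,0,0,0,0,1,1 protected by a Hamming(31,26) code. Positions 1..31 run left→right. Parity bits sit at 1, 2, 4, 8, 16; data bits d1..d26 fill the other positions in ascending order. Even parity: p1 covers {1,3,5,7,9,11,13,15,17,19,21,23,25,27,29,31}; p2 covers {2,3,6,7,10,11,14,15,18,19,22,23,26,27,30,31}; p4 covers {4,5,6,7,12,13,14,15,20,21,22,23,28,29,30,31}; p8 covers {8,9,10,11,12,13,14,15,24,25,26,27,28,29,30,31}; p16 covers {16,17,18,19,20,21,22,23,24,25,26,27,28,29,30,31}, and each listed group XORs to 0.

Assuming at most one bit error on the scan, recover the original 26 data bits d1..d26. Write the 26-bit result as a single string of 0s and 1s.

s1 (pos 1,3,5,7,9,11,13,15,17,19,21,23,25,27,29,31): 1⊕0⊕0⊕0⊕0⊕0⊕0⊕0⊕1⊕1⊕1⊕1⊕0⊕0⊕0⊕1 = 0
s2 (pos 2,3,6,7,10,11,14,15,18,19,22,23,26,27,30,31): 1⊕0⊕1⊕0⊕1⊕0⊕1⊕0⊕1⊕1⊕1⊕1⊕0⊕0⊕1⊕1 = 0
s4 (pos 4,5,6,7,12,13,14,15,20,21,22,23,28,29,30,31): 1⊕0⊕1⊕0⊕1⊕0⊕1⊕0⊕1⊕1⊕1⊕1⊕0⊕0⊕1⊕1 = 0
s8 (pos 8,9,10,11,12,13,14,15,24,25,26,27,28,29,30,31): 1⊕0⊕1⊕0⊕1⊕0⊕1⊕0⊕0⊕0⊕0⊕0⊕0⊕0⊕1⊕1 = 0
s16 (pos 16,17,18,19,20,21,22,23,24,25,26,27,28,29,30,31): 1⊕1⊕1⊕1⊕1⊕1⊕1⊕1⊕0⊕0⊕0⊕0⊕0⊕0⊕1⊕1 = 0
Syndrome s16…s1 = 00000 → no error.
Read data bits from positions 3,5,6,7,9,10,11,12,13,14,15,17,18,19,20,21,22,23,24,25,26,27,28,29,30,31: 00100101010111111100000011

00100101010111111100000011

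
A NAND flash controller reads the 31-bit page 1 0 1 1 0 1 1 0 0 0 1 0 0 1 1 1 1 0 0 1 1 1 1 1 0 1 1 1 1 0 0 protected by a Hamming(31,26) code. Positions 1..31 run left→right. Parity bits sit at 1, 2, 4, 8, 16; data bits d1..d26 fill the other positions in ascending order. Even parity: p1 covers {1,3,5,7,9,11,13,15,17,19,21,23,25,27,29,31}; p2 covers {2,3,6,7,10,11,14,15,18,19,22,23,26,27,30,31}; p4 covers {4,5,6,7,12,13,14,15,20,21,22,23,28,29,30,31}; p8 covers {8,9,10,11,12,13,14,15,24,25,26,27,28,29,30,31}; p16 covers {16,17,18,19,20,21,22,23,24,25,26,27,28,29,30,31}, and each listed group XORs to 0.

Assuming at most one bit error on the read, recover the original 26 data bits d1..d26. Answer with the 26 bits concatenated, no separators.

s1 (pos 1,3,5,7,9,11,13,15,17,19,21,23,25,27,29,31): 1⊕1⊕0⊕1⊕0⊕1⊕0⊕1⊕1⊕0⊕1⊕1⊕0⊕1⊕1⊕0 = 0
s2 (pos 2,3,6,7,10,11,14,15,18,19,22,23,26,27,30,31): 0⊕1⊕1⊕1⊕0⊕1⊕1⊕1⊕0⊕0⊕1⊕1⊕1⊕1⊕0⊕0 = 0
s4 (pos 4,5,6,7,12,13,14,15,20,21,22,23,28,29,30,31): 1⊕0⊕1⊕1⊕0⊕0⊕1⊕1⊕1⊕1⊕1⊕1⊕1⊕1⊕0⊕0 = 1
s8 (pos 8,9,10,11,12,13,14,15,24,25,26,27,28,29,30,31): 0⊕0⊕0⊕1⊕0⊕0⊕1⊕1⊕1⊕0⊕1⊕1⊕1⊕1⊕0⊕0 = 0
s16 (pos 16,17,18,19,20,21,22,23,24,25,26,27,28,29,30,31): 1⊕1⊕0⊕0⊕1⊕1⊕1⊕1⊕1⊕0⊕1⊕1⊕1⊕1⊕0⊕0 = 1
Syndrome s16…s1 = 10100 → error at position 20.
Flip position 20: 1011011000100111100111110111100 → 1011011000100111100011110111100
Read data bits from positions 3,5,6,7,9,10,11,12,13,14,15,17,18,19,20,21,22,23,24,25,26,27,28,29,30,31: 10110010011100011110111100

10110010011100011110111100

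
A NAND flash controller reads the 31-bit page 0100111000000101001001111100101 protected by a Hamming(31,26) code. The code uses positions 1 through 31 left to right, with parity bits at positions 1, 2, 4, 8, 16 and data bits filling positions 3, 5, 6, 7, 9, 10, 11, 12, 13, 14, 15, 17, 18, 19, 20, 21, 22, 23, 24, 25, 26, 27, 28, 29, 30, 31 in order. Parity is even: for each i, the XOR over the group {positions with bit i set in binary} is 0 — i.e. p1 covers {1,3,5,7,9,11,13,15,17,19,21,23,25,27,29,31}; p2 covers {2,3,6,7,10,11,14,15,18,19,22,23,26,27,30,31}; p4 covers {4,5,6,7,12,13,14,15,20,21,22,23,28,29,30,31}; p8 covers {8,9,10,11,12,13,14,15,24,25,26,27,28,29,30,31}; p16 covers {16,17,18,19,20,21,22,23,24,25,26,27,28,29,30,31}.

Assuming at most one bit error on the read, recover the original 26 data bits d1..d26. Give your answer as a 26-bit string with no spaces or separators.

01110000010000001111100101

s1 (pos 1,3,5,7,9,11,13,15,17,19,21,23,25,27,29,31): 0⊕0⊕1⊕1⊕0⊕0⊕0⊕0⊕0⊕1⊕0⊕1⊕1⊕0⊕1⊕1 = 1
s2 (pos 2,3,6,7,10,11,14,15,18,19,22,23,26,27,30,31): 1⊕0⊕1⊕1⊕0⊕0⊕1⊕0⊕0⊕1⊕1⊕1⊕1⊕0⊕0⊕1 = 1
s4 (pos 4,5,6,7,12,13,14,15,20,21,22,23,28,29,30,31): 0⊕1⊕1⊕1⊕0⊕0⊕1⊕0⊕0⊕0⊕1⊕1⊕0⊕1⊕0⊕1 = 0
s8 (pos 8,9,10,11,12,13,14,15,24,25,26,27,28,29,30,31): 0⊕0⊕0⊕0⊕0⊕0⊕1⊕0⊕1⊕1⊕1⊕0⊕0⊕1⊕0⊕1 = 0
s16 (pos 16,17,18,19,20,21,22,23,24,25,26,27,28,29,30,31): 1⊕0⊕0⊕1⊕0⊕0⊕1⊕1⊕1⊕1⊕1⊕0⊕0⊕1⊕0⊕1 = 1
Syndrome s16…s1 = 10011 → error at position 19.
Flip position 19: 0100111000000101001001111100101 → 0100111000000101000001111100101
Read data bits from positions 3,5,6,7,9,10,11,12,13,14,15,17,18,19,20,21,22,23,24,25,26,27,28,29,30,31: 01110000010000001111100101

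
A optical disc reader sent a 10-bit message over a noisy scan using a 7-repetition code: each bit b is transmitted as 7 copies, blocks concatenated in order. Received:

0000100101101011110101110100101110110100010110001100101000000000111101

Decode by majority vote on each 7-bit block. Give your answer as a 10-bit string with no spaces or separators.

Block 1 (0000100): 1 one → 0
Block 2 (1011010): 4 ones → 1
Block 3 (1111010): 5 ones → 1
Block 4 (1110100): 4 ones → 1
Block 5 (1011101): 5 ones → 1
Block 6 (1010001): 3 ones → 0
Block 7 (0110001): 3 ones → 0
Block 8 (1001010): 3 ones → 0
Block 9 (0000000): 0 ones → 0
Block 10 (0111101): 5 ones → 1

0111100001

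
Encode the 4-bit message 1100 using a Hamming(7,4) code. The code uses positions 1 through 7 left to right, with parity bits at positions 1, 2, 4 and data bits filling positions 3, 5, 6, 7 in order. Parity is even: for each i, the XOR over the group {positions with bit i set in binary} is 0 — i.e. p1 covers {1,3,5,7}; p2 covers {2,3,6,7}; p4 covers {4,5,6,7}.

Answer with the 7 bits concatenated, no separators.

Place data at non-parity positions: p1 p2 1 p4 1 0 0
p1 (pos 1,3,5,7): XOR of data positions = 1⊕1⊕0 = 0
p2 (pos 2,3,6,7): XOR of data positions = 1⊕0⊕0 = 1
p4 (pos 4,5,6,7): XOR of data positions = 1⊕0⊕0 = 1
Codeword: 0111100

0111100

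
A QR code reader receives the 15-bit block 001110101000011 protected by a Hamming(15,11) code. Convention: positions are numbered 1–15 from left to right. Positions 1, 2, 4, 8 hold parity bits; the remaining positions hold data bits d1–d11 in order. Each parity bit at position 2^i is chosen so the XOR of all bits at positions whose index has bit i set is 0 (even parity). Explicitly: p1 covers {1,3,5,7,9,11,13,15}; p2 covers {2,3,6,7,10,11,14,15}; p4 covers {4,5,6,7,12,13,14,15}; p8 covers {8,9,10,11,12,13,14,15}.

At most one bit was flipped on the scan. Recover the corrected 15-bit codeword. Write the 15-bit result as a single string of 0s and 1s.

001110101000111

s1 (pos 1,3,5,7,9,11,13,15): 0⊕1⊕1⊕1⊕1⊕0⊕0⊕1 = 1
s2 (pos 2,3,6,7,10,11,14,15): 0⊕1⊕0⊕1⊕0⊕0⊕1⊕1 = 0
s4 (pos 4,5,6,7,12,13,14,15): 1⊕1⊕0⊕1⊕0⊕0⊕1⊕1 = 1
s8 (pos 8,9,10,11,12,13,14,15): 0⊕1⊕0⊕0⊕0⊕0⊕1⊕1 = 1
Syndrome s8…s1 = 1101 → error at position 13.
Flip position 13: 001110101000011 → 001110101000111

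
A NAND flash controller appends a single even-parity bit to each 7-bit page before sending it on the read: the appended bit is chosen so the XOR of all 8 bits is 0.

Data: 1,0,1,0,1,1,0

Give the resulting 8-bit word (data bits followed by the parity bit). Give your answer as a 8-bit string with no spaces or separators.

10101100

XOR of the 7 data bits: 1⊕0⊕1⊕0⊕1⊕1⊕0 = 0
Parity bit = 0 (so all 8 bits XOR to 0).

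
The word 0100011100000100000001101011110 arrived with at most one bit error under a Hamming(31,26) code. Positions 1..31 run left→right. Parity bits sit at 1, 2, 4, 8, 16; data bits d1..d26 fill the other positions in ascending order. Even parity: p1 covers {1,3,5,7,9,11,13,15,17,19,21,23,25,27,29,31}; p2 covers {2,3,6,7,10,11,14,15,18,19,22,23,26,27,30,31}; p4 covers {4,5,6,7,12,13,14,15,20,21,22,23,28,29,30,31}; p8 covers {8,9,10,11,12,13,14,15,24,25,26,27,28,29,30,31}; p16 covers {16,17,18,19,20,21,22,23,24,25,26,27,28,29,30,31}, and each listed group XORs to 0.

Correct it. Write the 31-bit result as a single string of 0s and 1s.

0100011100000100000001100011110

s1 (pos 1,3,5,7,9,11,13,15,17,19,21,23,25,27,29,31): 0⊕0⊕0⊕1⊕0⊕0⊕0⊕0⊕0⊕0⊕0⊕1⊕1⊕1⊕1⊕0 = 1
s2 (pos 2,3,6,7,10,11,14,15,18,19,22,23,26,27,30,31): 1⊕0⊕1⊕1⊕0⊕0⊕1⊕0⊕0⊕0⊕1⊕1⊕0⊕1⊕1⊕0 = 0
s4 (pos 4,5,6,7,12,13,14,15,20,21,22,23,28,29,30,31): 0⊕0⊕1⊕1⊕0⊕0⊕1⊕0⊕0⊕0⊕1⊕1⊕1⊕1⊕1⊕0 = 0
s8 (pos 8,9,10,11,12,13,14,15,24,25,26,27,28,29,30,31): 1⊕0⊕0⊕0⊕0⊕0⊕1⊕0⊕0⊕1⊕0⊕1⊕1⊕1⊕1⊕0 = 1
s16 (pos 16,17,18,19,20,21,22,23,24,25,26,27,28,29,30,31): 0⊕0⊕0⊕0⊕0⊕0⊕1⊕1⊕0⊕1⊕0⊕1⊕1⊕1⊕1⊕0 = 1
Syndrome s16…s1 = 11001 → error at position 25.
Flip position 25: 0100011100000100000001101011110 → 0100011100000100000001100011110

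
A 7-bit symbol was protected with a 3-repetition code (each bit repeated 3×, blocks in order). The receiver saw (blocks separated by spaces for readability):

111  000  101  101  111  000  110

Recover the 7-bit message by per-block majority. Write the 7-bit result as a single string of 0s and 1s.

1011101

Block 1 (111): 3 ones → 1
Block 2 (000): 0 ones → 0
Block 3 (101): 2 ones → 1
Block 4 (101): 2 ones → 1
Block 5 (111): 3 ones → 1
Block 6 (000): 0 ones → 0
Block 7 (110): 2 ones → 1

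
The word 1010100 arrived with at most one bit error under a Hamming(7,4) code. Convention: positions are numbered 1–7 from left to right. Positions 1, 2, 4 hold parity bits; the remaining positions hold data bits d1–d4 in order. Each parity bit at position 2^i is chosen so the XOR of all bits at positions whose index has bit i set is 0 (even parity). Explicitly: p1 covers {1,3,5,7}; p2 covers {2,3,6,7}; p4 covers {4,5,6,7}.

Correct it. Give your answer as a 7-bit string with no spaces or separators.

s1 (pos 1,3,5,7): 1⊕1⊕1⊕0 = 1
s2 (pos 2,3,6,7): 0⊕1⊕0⊕0 = 1
s4 (pos 4,5,6,7): 0⊕1⊕0⊕0 = 1
Syndrome s4…s1 = 111 → error at position 7.
Flip position 7: 1010100 → 1010101

1010101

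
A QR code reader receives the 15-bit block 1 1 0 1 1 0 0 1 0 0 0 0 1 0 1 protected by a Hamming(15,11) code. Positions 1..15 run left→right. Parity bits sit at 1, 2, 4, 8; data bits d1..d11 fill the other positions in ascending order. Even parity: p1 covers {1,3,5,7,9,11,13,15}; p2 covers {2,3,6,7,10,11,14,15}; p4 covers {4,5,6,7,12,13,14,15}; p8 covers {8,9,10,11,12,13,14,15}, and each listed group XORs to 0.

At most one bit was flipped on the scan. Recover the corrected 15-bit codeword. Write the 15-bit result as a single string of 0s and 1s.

110110000000101

s1 (pos 1,3,5,7,9,11,13,15): 1⊕0⊕1⊕0⊕0⊕0⊕1⊕1 = 0
s2 (pos 2,3,6,7,10,11,14,15): 1⊕0⊕0⊕0⊕0⊕0⊕0⊕1 = 0
s4 (pos 4,5,6,7,12,13,14,15): 1⊕1⊕0⊕0⊕0⊕1⊕0⊕1 = 0
s8 (pos 8,9,10,11,12,13,14,15): 1⊕0⊕0⊕0⊕0⊕1⊕0⊕1 = 1
Syndrome s8…s1 = 1000 → error at position 8.
Flip position 8: 110110010000101 → 110110000000101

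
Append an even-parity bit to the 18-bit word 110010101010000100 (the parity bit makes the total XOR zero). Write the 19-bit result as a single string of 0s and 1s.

XOR of the 18 data bits: 1⊕1⊕0⊕0⊕1⊕0⊕1⊕0⊕1⊕0⊕1⊕0⊕0⊕0⊕0⊕1⊕0⊕0 = 1
Parity bit = 1 (so all 19 bits XOR to 0).

1100101010100001001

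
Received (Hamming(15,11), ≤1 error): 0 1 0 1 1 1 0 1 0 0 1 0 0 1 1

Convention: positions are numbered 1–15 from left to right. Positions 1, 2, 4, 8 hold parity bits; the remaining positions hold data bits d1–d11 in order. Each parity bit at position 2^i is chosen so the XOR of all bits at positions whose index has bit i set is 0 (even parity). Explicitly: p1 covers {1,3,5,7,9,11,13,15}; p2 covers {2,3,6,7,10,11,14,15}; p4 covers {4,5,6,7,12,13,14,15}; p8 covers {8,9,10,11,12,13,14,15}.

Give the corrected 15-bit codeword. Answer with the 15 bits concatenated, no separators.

010111110010011

s1 (pos 1,3,5,7,9,11,13,15): 0⊕0⊕1⊕0⊕0⊕1⊕0⊕1 = 1
s2 (pos 2,3,6,7,10,11,14,15): 1⊕0⊕1⊕0⊕0⊕1⊕1⊕1 = 1
s4 (pos 4,5,6,7,12,13,14,15): 1⊕1⊕1⊕0⊕0⊕0⊕1⊕1 = 1
s8 (pos 8,9,10,11,12,13,14,15): 1⊕0⊕0⊕1⊕0⊕0⊕1⊕1 = 0
Syndrome s8…s1 = 0111 → error at position 7.
Flip position 7: 010111010010011 → 010111110010011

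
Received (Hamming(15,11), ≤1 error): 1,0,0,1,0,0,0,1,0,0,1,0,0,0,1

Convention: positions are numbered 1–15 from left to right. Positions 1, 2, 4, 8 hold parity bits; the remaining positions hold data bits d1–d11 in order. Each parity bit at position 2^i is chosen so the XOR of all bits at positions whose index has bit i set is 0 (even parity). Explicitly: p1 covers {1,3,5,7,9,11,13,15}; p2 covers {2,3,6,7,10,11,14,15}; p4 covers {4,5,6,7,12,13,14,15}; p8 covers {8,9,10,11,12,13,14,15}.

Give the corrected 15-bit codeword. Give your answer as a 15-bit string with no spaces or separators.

s1 (pos 1,3,5,7,9,11,13,15): 1⊕0⊕0⊕0⊕0⊕1⊕0⊕1 = 1
s2 (pos 2,3,6,7,10,11,14,15): 0⊕0⊕0⊕0⊕0⊕1⊕0⊕1 = 0
s4 (pos 4,5,6,7,12,13,14,15): 1⊕0⊕0⊕0⊕0⊕0⊕0⊕1 = 0
s8 (pos 8,9,10,11,12,13,14,15): 1⊕0⊕0⊕1⊕0⊕0⊕0⊕1 = 1
Syndrome s8…s1 = 1001 → error at position 9.
Flip position 9: 100100010010001 → 100100011010001

100100011010001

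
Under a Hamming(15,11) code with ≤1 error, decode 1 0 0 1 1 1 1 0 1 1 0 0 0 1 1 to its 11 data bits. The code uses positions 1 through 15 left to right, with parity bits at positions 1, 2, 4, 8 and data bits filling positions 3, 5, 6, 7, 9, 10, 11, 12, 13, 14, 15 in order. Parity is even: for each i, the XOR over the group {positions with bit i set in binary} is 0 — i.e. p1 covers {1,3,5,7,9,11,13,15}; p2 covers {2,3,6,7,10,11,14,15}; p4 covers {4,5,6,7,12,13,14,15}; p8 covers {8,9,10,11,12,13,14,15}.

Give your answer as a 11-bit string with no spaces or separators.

s1 (pos 1,3,5,7,9,11,13,15): 1⊕0⊕1⊕1⊕1⊕0⊕0⊕1 = 1
s2 (pos 2,3,6,7,10,11,14,15): 0⊕0⊕1⊕1⊕1⊕0⊕1⊕1 = 1
s4 (pos 4,5,6,7,12,13,14,15): 1⊕1⊕1⊕1⊕0⊕0⊕1⊕1 = 0
s8 (pos 8,9,10,11,12,13,14,15): 0⊕1⊕1⊕0⊕0⊕0⊕1⊕1 = 0
Syndrome s8…s1 = 0011 → error at position 3.
Flip position 3: 100111101100011 → 101111101100011
Read data bits from positions 3,5,6,7,9,10,11,12,13,14,15: 11111100011

11111100011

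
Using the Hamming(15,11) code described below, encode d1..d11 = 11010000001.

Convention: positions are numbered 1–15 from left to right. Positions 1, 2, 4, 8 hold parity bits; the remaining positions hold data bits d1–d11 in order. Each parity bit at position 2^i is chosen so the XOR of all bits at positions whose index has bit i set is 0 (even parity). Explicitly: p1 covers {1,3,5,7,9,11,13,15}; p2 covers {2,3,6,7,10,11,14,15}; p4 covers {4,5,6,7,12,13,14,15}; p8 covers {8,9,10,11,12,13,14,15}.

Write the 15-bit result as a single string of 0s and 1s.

Place data at non-parity positions: p1 p2 1 p4 1 0 1 p8 0 0 0 0 0 0 1
p1 (pos 1,3,5,7,9,11,13,15): XOR of data positions = 1⊕1⊕1⊕0⊕0⊕0⊕1 = 0
p2 (pos 2,3,6,7,10,11,14,15): XOR of data positions = 1⊕0⊕1⊕0⊕0⊕0⊕1 = 1
p4 (pos 4,5,6,7,12,13,14,15): XOR of data positions = 1⊕0⊕1⊕0⊕0⊕0⊕1 = 1
p8 (pos 8,9,10,11,12,13,14,15): XOR of data positions = 0⊕0⊕0⊕0⊕0⊕0⊕1 = 1
Codeword: 011110110000001

011110110000001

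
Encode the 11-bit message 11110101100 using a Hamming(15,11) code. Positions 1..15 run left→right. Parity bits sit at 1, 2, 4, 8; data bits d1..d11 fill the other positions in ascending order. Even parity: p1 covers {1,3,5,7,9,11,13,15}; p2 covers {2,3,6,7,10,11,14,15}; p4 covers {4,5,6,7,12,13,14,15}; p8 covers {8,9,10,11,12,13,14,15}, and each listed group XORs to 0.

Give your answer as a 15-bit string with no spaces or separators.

Place data at non-parity positions: p1 p2 1 p4 1 1 1 p8 0 1 0 1 1 0 0
p1 (pos 1,3,5,7,9,11,13,15): XOR of data positions = 1⊕1⊕1⊕0⊕0⊕1⊕0 = 0
p2 (pos 2,3,6,7,10,11,14,15): XOR of data positions = 1⊕1⊕1⊕1⊕0⊕0⊕0 = 0
p4 (pos 4,5,6,7,12,13,14,15): XOR of data positions = 1⊕1⊕1⊕1⊕1⊕0⊕0 = 1
p8 (pos 8,9,10,11,12,13,14,15): XOR of data positions = 0⊕1⊕0⊕1⊕1⊕0⊕0 = 1
Codeword: 001111110101100

001111110101100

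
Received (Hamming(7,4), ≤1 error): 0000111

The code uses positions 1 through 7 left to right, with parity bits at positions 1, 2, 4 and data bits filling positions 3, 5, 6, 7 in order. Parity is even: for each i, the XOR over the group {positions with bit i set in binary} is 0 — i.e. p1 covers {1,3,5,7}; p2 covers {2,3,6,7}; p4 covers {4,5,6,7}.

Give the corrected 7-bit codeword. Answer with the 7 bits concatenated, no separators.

s1 (pos 1,3,5,7): 0⊕0⊕1⊕1 = 0
s2 (pos 2,3,6,7): 0⊕0⊕1⊕1 = 0
s4 (pos 4,5,6,7): 0⊕1⊕1⊕1 = 1
Syndrome s4…s1 = 100 → error at position 4.
Flip position 4: 0000111 → 0001111

0001111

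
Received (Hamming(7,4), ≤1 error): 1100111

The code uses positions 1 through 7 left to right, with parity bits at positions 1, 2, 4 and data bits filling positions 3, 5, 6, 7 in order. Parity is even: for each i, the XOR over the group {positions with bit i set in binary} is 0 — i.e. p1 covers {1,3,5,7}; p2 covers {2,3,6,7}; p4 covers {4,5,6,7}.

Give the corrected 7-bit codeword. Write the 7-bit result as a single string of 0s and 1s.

s1 (pos 1,3,5,7): 1⊕0⊕1⊕1 = 1
s2 (pos 2,3,6,7): 1⊕0⊕1⊕1 = 1
s4 (pos 4,5,6,7): 0⊕1⊕1⊕1 = 1
Syndrome s4…s1 = 111 → error at position 7.
Flip position 7: 1100111 → 1100110

1100110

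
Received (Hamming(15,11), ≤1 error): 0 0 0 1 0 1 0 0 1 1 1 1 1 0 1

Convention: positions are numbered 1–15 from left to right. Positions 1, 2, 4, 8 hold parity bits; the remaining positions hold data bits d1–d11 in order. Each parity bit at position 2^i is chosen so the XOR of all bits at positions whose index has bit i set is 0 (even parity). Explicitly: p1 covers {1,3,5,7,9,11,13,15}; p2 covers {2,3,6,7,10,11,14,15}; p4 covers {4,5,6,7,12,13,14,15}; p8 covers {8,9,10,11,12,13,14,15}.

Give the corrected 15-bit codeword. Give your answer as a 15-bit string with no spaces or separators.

s1 (pos 1,3,5,7,9,11,13,15): 0⊕0⊕0⊕0⊕1⊕1⊕1⊕1 = 0
s2 (pos 2,3,6,7,10,11,14,15): 0⊕0⊕1⊕0⊕1⊕1⊕0⊕1 = 0
s4 (pos 4,5,6,7,12,13,14,15): 1⊕0⊕1⊕0⊕1⊕1⊕0⊕1 = 1
s8 (pos 8,9,10,11,12,13,14,15): 0⊕1⊕1⊕1⊕1⊕1⊕0⊕1 = 0
Syndrome s8…s1 = 0100 → error at position 4.
Flip position 4: 000101001111101 → 000001001111101

000001001111101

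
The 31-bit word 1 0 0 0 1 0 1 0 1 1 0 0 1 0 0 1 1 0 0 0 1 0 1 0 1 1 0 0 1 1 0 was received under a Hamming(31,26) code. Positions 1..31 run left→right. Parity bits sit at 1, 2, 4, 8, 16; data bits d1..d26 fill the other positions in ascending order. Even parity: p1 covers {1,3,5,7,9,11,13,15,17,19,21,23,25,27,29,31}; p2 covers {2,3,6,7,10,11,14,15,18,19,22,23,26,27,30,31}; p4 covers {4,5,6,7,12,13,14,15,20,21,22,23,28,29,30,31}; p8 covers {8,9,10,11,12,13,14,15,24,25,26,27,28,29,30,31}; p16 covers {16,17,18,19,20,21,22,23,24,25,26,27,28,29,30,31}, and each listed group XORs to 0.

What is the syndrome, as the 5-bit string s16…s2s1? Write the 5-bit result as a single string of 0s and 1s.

01110

s1 (pos 1,3,5,7,9,11,13,15,17,19,21,23,25,27,29,31): 1⊕0⊕1⊕1⊕1⊕0⊕1⊕0⊕1⊕0⊕1⊕1⊕1⊕0⊕1⊕0 = 0
s2 (pos 2,3,6,7,10,11,14,15,18,19,22,23,26,27,30,31): 0⊕0⊕0⊕1⊕1⊕0⊕0⊕0⊕0⊕0⊕0⊕1⊕1⊕0⊕1⊕0 = 1
s4 (pos 4,5,6,7,12,13,14,15,20,21,22,23,28,29,30,31): 0⊕1⊕0⊕1⊕0⊕1⊕0⊕0⊕0⊕1⊕0⊕1⊕0⊕1⊕1⊕0 = 1
s8 (pos 8,9,10,11,12,13,14,15,24,25,26,27,28,29,30,31): 0⊕1⊕1⊕0⊕0⊕1⊕0⊕0⊕0⊕1⊕1⊕0⊕0⊕1⊕1⊕0 = 1
s16 (pos 16,17,18,19,20,21,22,23,24,25,26,27,28,29,30,31): 1⊕1⊕0⊕0⊕0⊕1⊕0⊕1⊕0⊕1⊕1⊕0⊕0⊕1⊕1⊕0 = 0
Syndrome s16…s1 = 01110 → error at position 14.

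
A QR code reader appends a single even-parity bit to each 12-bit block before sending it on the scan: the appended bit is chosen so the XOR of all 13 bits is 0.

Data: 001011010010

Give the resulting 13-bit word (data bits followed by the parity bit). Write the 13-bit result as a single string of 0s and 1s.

0010110100101

XOR of the 12 data bits: 0⊕0⊕1⊕0⊕1⊕1⊕0⊕1⊕0⊕0⊕1⊕0 = 1
Parity bit = 1 (so all 13 bits XOR to 0).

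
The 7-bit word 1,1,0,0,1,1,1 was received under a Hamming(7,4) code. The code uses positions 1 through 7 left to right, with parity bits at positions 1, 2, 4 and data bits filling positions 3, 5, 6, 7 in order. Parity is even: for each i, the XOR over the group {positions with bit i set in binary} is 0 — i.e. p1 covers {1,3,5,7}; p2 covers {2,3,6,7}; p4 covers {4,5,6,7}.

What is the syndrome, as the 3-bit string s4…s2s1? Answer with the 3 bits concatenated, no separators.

s1 (pos 1,3,5,7): 1⊕0⊕1⊕1 = 1
s2 (pos 2,3,6,7): 1⊕0⊕1⊕1 = 1
s4 (pos 4,5,6,7): 0⊕1⊕1⊕1 = 1
Syndrome s4…s1 = 111 → error at position 7.

111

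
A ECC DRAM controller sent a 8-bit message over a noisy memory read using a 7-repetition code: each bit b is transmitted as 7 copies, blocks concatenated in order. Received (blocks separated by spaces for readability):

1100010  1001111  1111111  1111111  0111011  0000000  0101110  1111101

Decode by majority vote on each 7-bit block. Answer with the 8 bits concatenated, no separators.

01111011

Block 1 (1100010): 3 ones → 0
Block 2 (1001111): 5 ones → 1
Block 3 (1111111): 7 ones → 1
Block 4 (1111111): 7 ones → 1
Block 5 (0111011): 5 ones → 1
Block 6 (0000000): 0 ones → 0
Block 7 (0101110): 4 ones → 1
Block 8 (1111101): 6 ones → 1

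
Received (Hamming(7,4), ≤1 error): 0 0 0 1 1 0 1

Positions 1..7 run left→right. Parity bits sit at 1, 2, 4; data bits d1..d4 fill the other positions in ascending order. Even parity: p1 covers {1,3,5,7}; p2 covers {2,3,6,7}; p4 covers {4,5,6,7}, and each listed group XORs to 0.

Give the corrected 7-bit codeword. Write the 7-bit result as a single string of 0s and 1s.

s1 (pos 1,3,5,7): 0⊕0⊕1⊕1 = 0
s2 (pos 2,3,6,7): 0⊕0⊕0⊕1 = 1
s4 (pos 4,5,6,7): 1⊕1⊕0⊕1 = 1
Syndrome s4…s1 = 110 → error at position 6.
Flip position 6: 0001101 → 0001111

0001111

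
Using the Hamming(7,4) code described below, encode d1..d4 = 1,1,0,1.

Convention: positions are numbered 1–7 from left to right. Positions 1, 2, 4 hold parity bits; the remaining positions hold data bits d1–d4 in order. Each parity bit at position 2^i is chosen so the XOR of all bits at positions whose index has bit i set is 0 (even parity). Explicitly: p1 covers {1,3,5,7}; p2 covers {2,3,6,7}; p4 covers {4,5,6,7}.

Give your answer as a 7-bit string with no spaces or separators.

Place data at non-parity positions: p1 p2 1 p4 1 0 1
p1 (pos 1,3,5,7): XOR of data positions = 1⊕1⊕1 = 1
p2 (pos 2,3,6,7): XOR of data positions = 1⊕0⊕1 = 0
p4 (pos 4,5,6,7): XOR of data positions = 1⊕0⊕1 = 0
Codeword: 1010101

1010101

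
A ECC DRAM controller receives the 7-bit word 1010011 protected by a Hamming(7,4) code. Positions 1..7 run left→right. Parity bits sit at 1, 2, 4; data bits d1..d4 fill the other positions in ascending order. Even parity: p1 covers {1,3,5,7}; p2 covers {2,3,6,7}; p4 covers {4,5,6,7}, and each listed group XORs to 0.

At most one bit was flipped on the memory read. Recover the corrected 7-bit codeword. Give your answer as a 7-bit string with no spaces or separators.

1000011

s1 (pos 1,3,5,7): 1⊕1⊕0⊕1 = 1
s2 (pos 2,3,6,7): 0⊕1⊕1⊕1 = 1
s4 (pos 4,5,6,7): 0⊕0⊕1⊕1 = 0
Syndrome s4…s1 = 011 → error at position 3.
Flip position 3: 1010011 → 1000011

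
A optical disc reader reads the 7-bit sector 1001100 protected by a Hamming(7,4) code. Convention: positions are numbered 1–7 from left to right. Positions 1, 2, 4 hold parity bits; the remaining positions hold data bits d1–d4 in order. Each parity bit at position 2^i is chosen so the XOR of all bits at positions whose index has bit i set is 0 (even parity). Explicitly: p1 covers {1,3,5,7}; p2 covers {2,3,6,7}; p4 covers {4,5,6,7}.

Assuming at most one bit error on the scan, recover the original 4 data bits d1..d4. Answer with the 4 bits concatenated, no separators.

s1 (pos 1,3,5,7): 1⊕0⊕1⊕0 = 0
s2 (pos 2,3,6,7): 0⊕0⊕0⊕0 = 0
s4 (pos 4,5,6,7): 1⊕1⊕0⊕0 = 0
Syndrome s4…s1 = 000 → no error.
Read data bits from positions 3,5,6,7: 0100

0100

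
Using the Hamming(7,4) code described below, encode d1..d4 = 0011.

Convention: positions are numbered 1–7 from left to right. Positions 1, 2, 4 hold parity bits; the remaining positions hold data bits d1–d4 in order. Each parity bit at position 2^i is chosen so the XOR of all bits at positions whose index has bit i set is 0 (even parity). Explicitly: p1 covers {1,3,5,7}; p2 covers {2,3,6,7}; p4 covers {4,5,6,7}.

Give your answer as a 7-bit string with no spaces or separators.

1000011

Place data at non-parity positions: p1 p2 0 p4 0 1 1
p1 (pos 1,3,5,7): XOR of data positions = 0⊕0⊕1 = 1
p2 (pos 2,3,6,7): XOR of data positions = 0⊕1⊕1 = 0
p4 (pos 4,5,6,7): XOR of data positions = 0⊕1⊕1 = 0
Codeword: 1000011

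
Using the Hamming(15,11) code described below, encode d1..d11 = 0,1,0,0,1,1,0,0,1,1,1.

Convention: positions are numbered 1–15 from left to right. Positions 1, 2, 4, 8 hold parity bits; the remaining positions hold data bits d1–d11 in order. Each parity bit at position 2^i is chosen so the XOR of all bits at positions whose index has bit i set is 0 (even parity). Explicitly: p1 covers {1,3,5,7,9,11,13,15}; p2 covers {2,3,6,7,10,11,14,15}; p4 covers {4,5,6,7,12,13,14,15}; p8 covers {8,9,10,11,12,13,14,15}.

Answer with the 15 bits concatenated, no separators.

Place data at non-parity positions: p1 p2 0 p4 1 0 0 p8 1 1 0 0 1 1 1
p1 (pos 1,3,5,7,9,11,13,15): XOR of data positions = 0⊕1⊕0⊕1⊕0⊕1⊕1 = 0
p2 (pos 2,3,6,7,10,11,14,15): XOR of data positions = 0⊕0⊕0⊕1⊕0⊕1⊕1 = 1
p4 (pos 4,5,6,7,12,13,14,15): XOR of data positions = 1⊕0⊕0⊕0⊕1⊕1⊕1 = 0
p8 (pos 8,9,10,11,12,13,14,15): XOR of data positions = 1⊕1⊕0⊕0⊕1⊕1⊕1 = 1
Codeword: 010010011100111

010010011100111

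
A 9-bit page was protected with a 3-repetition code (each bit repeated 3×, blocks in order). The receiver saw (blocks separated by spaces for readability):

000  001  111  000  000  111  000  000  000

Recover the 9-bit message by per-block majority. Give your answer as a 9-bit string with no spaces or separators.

Block 1 (000): 0 ones → 0
Block 2 (001): 1 one → 0
Block 3 (111): 3 ones → 1
Block 4 (000): 0 ones → 0
Block 5 (000): 0 ones → 0
Block 6 (111): 3 ones → 1
Block 7 (000): 0 ones → 0
Block 8 (000): 0 ones → 0
Block 9 (000): 0 ones → 0

001001000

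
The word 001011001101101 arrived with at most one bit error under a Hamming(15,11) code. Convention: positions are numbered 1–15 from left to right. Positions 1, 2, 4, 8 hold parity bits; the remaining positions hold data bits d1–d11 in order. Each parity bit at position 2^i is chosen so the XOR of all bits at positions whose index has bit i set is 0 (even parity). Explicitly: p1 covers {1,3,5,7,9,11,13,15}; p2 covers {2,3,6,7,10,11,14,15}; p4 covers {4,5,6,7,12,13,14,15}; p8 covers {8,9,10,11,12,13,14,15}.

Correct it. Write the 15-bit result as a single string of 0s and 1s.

001011001101001

s1 (pos 1,3,5,7,9,11,13,15): 0⊕1⊕1⊕0⊕1⊕0⊕1⊕1 = 1
s2 (pos 2,3,6,7,10,11,14,15): 0⊕1⊕1⊕0⊕1⊕0⊕0⊕1 = 0
s4 (pos 4,5,6,7,12,13,14,15): 0⊕1⊕1⊕0⊕1⊕1⊕0⊕1 = 1
s8 (pos 8,9,10,11,12,13,14,15): 0⊕1⊕1⊕0⊕1⊕1⊕0⊕1 = 1
Syndrome s8…s1 = 1101 → error at position 13.
Flip position 13: 001011001101101 → 001011001101001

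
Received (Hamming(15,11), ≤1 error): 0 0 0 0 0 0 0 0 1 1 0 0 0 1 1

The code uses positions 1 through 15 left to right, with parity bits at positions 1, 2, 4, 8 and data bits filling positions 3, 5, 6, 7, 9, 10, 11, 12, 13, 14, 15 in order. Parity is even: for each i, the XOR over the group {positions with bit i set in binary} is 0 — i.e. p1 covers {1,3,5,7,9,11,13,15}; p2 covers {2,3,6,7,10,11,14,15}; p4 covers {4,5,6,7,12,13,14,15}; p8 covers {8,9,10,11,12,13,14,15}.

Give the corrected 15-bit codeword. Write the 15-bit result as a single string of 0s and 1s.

010000001100011

s1 (pos 1,3,5,7,9,11,13,15): 0⊕0⊕0⊕0⊕1⊕0⊕0⊕1 = 0
s2 (pos 2,3,6,7,10,11,14,15): 0⊕0⊕0⊕0⊕1⊕0⊕1⊕1 = 1
s4 (pos 4,5,6,7,12,13,14,15): 0⊕0⊕0⊕0⊕0⊕0⊕1⊕1 = 0
s8 (pos 8,9,10,11,12,13,14,15): 0⊕1⊕1⊕0⊕0⊕0⊕1⊕1 = 0
Syndrome s8…s1 = 0010 → error at position 2.
Flip position 2: 000000001100011 → 010000001100011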